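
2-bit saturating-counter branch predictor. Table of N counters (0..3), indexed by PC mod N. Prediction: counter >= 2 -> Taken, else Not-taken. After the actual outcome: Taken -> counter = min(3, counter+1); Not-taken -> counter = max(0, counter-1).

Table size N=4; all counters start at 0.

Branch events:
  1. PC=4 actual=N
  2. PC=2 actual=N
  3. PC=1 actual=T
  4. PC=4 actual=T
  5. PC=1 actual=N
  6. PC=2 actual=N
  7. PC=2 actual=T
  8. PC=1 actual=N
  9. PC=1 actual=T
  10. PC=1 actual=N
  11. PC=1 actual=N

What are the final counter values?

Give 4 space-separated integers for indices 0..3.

Ev 1: PC=4 idx=0 pred=N actual=N -> ctr[0]=0
Ev 2: PC=2 idx=2 pred=N actual=N -> ctr[2]=0
Ev 3: PC=1 idx=1 pred=N actual=T -> ctr[1]=1
Ev 4: PC=4 idx=0 pred=N actual=T -> ctr[0]=1
Ev 5: PC=1 idx=1 pred=N actual=N -> ctr[1]=0
Ev 6: PC=2 idx=2 pred=N actual=N -> ctr[2]=0
Ev 7: PC=2 idx=2 pred=N actual=T -> ctr[2]=1
Ev 8: PC=1 idx=1 pred=N actual=N -> ctr[1]=0
Ev 9: PC=1 idx=1 pred=N actual=T -> ctr[1]=1
Ev 10: PC=1 idx=1 pred=N actual=N -> ctr[1]=0
Ev 11: PC=1 idx=1 pred=N actual=N -> ctr[1]=0

Answer: 1 0 1 0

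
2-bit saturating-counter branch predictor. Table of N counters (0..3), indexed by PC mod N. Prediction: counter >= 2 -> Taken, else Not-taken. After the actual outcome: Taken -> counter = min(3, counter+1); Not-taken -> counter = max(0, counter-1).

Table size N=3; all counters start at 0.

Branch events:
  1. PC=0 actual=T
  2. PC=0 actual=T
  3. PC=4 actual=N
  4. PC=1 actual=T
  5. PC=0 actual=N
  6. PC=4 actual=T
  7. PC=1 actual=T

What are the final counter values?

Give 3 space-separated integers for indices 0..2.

Ev 1: PC=0 idx=0 pred=N actual=T -> ctr[0]=1
Ev 2: PC=0 idx=0 pred=N actual=T -> ctr[0]=2
Ev 3: PC=4 idx=1 pred=N actual=N -> ctr[1]=0
Ev 4: PC=1 idx=1 pred=N actual=T -> ctr[1]=1
Ev 5: PC=0 idx=0 pred=T actual=N -> ctr[0]=1
Ev 6: PC=4 idx=1 pred=N actual=T -> ctr[1]=2
Ev 7: PC=1 idx=1 pred=T actual=T -> ctr[1]=3

Answer: 1 3 0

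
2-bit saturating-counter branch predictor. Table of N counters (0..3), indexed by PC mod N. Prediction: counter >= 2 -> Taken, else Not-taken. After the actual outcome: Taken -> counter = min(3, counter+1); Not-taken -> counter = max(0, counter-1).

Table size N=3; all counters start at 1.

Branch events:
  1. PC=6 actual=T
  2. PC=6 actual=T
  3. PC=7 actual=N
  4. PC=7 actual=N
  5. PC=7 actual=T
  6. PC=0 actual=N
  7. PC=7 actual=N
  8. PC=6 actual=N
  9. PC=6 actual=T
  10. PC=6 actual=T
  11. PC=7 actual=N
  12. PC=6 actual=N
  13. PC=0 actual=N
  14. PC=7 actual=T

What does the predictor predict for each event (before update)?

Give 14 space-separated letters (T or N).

Answer: N T N N N T N T N T N T T N

Derivation:
Ev 1: PC=6 idx=0 pred=N actual=T -> ctr[0]=2
Ev 2: PC=6 idx=0 pred=T actual=T -> ctr[0]=3
Ev 3: PC=7 idx=1 pred=N actual=N -> ctr[1]=0
Ev 4: PC=7 idx=1 pred=N actual=N -> ctr[1]=0
Ev 5: PC=7 idx=1 pred=N actual=T -> ctr[1]=1
Ev 6: PC=0 idx=0 pred=T actual=N -> ctr[0]=2
Ev 7: PC=7 idx=1 pred=N actual=N -> ctr[1]=0
Ev 8: PC=6 idx=0 pred=T actual=N -> ctr[0]=1
Ev 9: PC=6 idx=0 pred=N actual=T -> ctr[0]=2
Ev 10: PC=6 idx=0 pred=T actual=T -> ctr[0]=3
Ev 11: PC=7 idx=1 pred=N actual=N -> ctr[1]=0
Ev 12: PC=6 idx=0 pred=T actual=N -> ctr[0]=2
Ev 13: PC=0 idx=0 pred=T actual=N -> ctr[0]=1
Ev 14: PC=7 idx=1 pred=N actual=T -> ctr[1]=1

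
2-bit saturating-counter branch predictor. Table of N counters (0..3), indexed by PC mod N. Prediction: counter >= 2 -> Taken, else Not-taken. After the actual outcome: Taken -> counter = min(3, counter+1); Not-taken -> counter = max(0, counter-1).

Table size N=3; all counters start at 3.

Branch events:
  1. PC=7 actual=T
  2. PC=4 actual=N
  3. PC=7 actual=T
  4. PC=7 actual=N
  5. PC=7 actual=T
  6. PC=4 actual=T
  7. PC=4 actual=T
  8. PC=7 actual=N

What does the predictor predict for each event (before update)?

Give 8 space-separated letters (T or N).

Ev 1: PC=7 idx=1 pred=T actual=T -> ctr[1]=3
Ev 2: PC=4 idx=1 pred=T actual=N -> ctr[1]=2
Ev 3: PC=7 idx=1 pred=T actual=T -> ctr[1]=3
Ev 4: PC=7 idx=1 pred=T actual=N -> ctr[1]=2
Ev 5: PC=7 idx=1 pred=T actual=T -> ctr[1]=3
Ev 6: PC=4 idx=1 pred=T actual=T -> ctr[1]=3
Ev 7: PC=4 idx=1 pred=T actual=T -> ctr[1]=3
Ev 8: PC=7 idx=1 pred=T actual=N -> ctr[1]=2

Answer: T T T T T T T T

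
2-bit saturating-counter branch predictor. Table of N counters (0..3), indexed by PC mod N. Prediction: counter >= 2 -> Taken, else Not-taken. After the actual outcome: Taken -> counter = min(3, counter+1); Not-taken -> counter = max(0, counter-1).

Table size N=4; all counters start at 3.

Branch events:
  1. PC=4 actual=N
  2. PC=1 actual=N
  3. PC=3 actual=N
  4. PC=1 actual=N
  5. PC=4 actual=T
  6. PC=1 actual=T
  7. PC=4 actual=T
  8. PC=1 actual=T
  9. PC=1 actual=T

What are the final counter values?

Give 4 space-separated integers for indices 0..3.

Ev 1: PC=4 idx=0 pred=T actual=N -> ctr[0]=2
Ev 2: PC=1 idx=1 pred=T actual=N -> ctr[1]=2
Ev 3: PC=3 idx=3 pred=T actual=N -> ctr[3]=2
Ev 4: PC=1 idx=1 pred=T actual=N -> ctr[1]=1
Ev 5: PC=4 idx=0 pred=T actual=T -> ctr[0]=3
Ev 6: PC=1 idx=1 pred=N actual=T -> ctr[1]=2
Ev 7: PC=4 idx=0 pred=T actual=T -> ctr[0]=3
Ev 8: PC=1 idx=1 pred=T actual=T -> ctr[1]=3
Ev 9: PC=1 idx=1 pred=T actual=T -> ctr[1]=3

Answer: 3 3 3 2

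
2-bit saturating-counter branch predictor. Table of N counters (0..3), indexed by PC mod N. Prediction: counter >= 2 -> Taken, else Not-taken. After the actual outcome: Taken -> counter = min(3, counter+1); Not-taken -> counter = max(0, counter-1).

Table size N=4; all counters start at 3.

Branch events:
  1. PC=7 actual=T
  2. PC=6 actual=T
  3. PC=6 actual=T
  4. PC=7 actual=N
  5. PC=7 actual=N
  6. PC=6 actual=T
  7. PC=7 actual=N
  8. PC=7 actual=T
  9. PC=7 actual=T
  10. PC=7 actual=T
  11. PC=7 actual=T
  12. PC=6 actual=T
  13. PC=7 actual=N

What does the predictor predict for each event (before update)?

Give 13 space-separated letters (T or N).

Ev 1: PC=7 idx=3 pred=T actual=T -> ctr[3]=3
Ev 2: PC=6 idx=2 pred=T actual=T -> ctr[2]=3
Ev 3: PC=6 idx=2 pred=T actual=T -> ctr[2]=3
Ev 4: PC=7 idx=3 pred=T actual=N -> ctr[3]=2
Ev 5: PC=7 idx=3 pred=T actual=N -> ctr[3]=1
Ev 6: PC=6 idx=2 pred=T actual=T -> ctr[2]=3
Ev 7: PC=7 idx=3 pred=N actual=N -> ctr[3]=0
Ev 8: PC=7 idx=3 pred=N actual=T -> ctr[3]=1
Ev 9: PC=7 idx=3 pred=N actual=T -> ctr[3]=2
Ev 10: PC=7 idx=3 pred=T actual=T -> ctr[3]=3
Ev 11: PC=7 idx=3 pred=T actual=T -> ctr[3]=3
Ev 12: PC=6 idx=2 pred=T actual=T -> ctr[2]=3
Ev 13: PC=7 idx=3 pred=T actual=N -> ctr[3]=2

Answer: T T T T T T N N N T T T T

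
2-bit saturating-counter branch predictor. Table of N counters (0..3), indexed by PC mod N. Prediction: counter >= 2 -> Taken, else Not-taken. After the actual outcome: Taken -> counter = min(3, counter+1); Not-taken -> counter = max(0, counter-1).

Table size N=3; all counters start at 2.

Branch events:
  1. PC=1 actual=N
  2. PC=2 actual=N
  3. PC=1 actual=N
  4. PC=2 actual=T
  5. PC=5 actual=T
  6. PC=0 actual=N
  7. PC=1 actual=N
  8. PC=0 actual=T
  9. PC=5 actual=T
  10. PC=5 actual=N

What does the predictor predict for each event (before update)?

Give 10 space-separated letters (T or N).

Ev 1: PC=1 idx=1 pred=T actual=N -> ctr[1]=1
Ev 2: PC=2 idx=2 pred=T actual=N -> ctr[2]=1
Ev 3: PC=1 idx=1 pred=N actual=N -> ctr[1]=0
Ev 4: PC=2 idx=2 pred=N actual=T -> ctr[2]=2
Ev 5: PC=5 idx=2 pred=T actual=T -> ctr[2]=3
Ev 6: PC=0 idx=0 pred=T actual=N -> ctr[0]=1
Ev 7: PC=1 idx=1 pred=N actual=N -> ctr[1]=0
Ev 8: PC=0 idx=0 pred=N actual=T -> ctr[0]=2
Ev 9: PC=5 idx=2 pred=T actual=T -> ctr[2]=3
Ev 10: PC=5 idx=2 pred=T actual=N -> ctr[2]=2

Answer: T T N N T T N N T T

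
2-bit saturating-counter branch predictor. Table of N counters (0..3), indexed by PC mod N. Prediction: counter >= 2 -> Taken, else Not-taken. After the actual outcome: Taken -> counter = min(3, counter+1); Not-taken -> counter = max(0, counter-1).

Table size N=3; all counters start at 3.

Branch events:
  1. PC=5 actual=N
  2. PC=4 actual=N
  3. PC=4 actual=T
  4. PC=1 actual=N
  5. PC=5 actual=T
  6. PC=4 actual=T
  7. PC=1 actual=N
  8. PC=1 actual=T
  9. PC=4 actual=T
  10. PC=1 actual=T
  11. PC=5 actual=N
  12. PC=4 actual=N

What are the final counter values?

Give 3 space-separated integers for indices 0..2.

Ev 1: PC=5 idx=2 pred=T actual=N -> ctr[2]=2
Ev 2: PC=4 idx=1 pred=T actual=N -> ctr[1]=2
Ev 3: PC=4 idx=1 pred=T actual=T -> ctr[1]=3
Ev 4: PC=1 idx=1 pred=T actual=N -> ctr[1]=2
Ev 5: PC=5 idx=2 pred=T actual=T -> ctr[2]=3
Ev 6: PC=4 idx=1 pred=T actual=T -> ctr[1]=3
Ev 7: PC=1 idx=1 pred=T actual=N -> ctr[1]=2
Ev 8: PC=1 idx=1 pred=T actual=T -> ctr[1]=3
Ev 9: PC=4 idx=1 pred=T actual=T -> ctr[1]=3
Ev 10: PC=1 idx=1 pred=T actual=T -> ctr[1]=3
Ev 11: PC=5 idx=2 pred=T actual=N -> ctr[2]=2
Ev 12: PC=4 idx=1 pred=T actual=N -> ctr[1]=2

Answer: 3 2 2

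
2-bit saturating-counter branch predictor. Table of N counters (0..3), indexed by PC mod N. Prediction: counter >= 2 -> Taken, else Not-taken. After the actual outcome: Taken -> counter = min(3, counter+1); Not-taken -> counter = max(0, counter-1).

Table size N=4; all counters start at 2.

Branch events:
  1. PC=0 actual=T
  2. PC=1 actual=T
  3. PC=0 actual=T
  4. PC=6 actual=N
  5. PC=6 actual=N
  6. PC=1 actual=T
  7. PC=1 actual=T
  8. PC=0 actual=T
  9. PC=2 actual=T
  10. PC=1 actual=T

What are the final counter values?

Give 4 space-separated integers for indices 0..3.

Answer: 3 3 1 2

Derivation:
Ev 1: PC=0 idx=0 pred=T actual=T -> ctr[0]=3
Ev 2: PC=1 idx=1 pred=T actual=T -> ctr[1]=3
Ev 3: PC=0 idx=0 pred=T actual=T -> ctr[0]=3
Ev 4: PC=6 idx=2 pred=T actual=N -> ctr[2]=1
Ev 5: PC=6 idx=2 pred=N actual=N -> ctr[2]=0
Ev 6: PC=1 idx=1 pred=T actual=T -> ctr[1]=3
Ev 7: PC=1 idx=1 pred=T actual=T -> ctr[1]=3
Ev 8: PC=0 idx=0 pred=T actual=T -> ctr[0]=3
Ev 9: PC=2 idx=2 pred=N actual=T -> ctr[2]=1
Ev 10: PC=1 idx=1 pred=T actual=T -> ctr[1]=3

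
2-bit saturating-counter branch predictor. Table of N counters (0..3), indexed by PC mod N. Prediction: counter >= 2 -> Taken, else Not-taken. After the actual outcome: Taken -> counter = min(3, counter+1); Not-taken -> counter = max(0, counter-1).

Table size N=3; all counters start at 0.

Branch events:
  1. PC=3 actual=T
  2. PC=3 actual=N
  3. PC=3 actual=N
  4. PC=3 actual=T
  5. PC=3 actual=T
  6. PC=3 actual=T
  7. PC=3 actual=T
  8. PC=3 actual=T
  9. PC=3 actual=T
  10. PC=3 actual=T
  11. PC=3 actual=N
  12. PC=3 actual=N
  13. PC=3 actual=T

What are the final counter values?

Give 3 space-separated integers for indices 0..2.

Ev 1: PC=3 idx=0 pred=N actual=T -> ctr[0]=1
Ev 2: PC=3 idx=0 pred=N actual=N -> ctr[0]=0
Ev 3: PC=3 idx=0 pred=N actual=N -> ctr[0]=0
Ev 4: PC=3 idx=0 pred=N actual=T -> ctr[0]=1
Ev 5: PC=3 idx=0 pred=N actual=T -> ctr[0]=2
Ev 6: PC=3 idx=0 pred=T actual=T -> ctr[0]=3
Ev 7: PC=3 idx=0 pred=T actual=T -> ctr[0]=3
Ev 8: PC=3 idx=0 pred=T actual=T -> ctr[0]=3
Ev 9: PC=3 idx=0 pred=T actual=T -> ctr[0]=3
Ev 10: PC=3 idx=0 pred=T actual=T -> ctr[0]=3
Ev 11: PC=3 idx=0 pred=T actual=N -> ctr[0]=2
Ev 12: PC=3 idx=0 pred=T actual=N -> ctr[0]=1
Ev 13: PC=3 idx=0 pred=N actual=T -> ctr[0]=2

Answer: 2 0 0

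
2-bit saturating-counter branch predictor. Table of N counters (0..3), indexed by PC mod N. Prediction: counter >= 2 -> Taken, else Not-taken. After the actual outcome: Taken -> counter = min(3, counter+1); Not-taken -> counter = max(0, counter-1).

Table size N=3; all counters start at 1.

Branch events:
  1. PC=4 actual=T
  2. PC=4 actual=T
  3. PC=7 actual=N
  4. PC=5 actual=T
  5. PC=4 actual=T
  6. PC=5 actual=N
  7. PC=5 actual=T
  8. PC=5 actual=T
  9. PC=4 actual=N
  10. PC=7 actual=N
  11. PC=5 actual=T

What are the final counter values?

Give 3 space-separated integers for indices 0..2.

Ev 1: PC=4 idx=1 pred=N actual=T -> ctr[1]=2
Ev 2: PC=4 idx=1 pred=T actual=T -> ctr[1]=3
Ev 3: PC=7 idx=1 pred=T actual=N -> ctr[1]=2
Ev 4: PC=5 idx=2 pred=N actual=T -> ctr[2]=2
Ev 5: PC=4 idx=1 pred=T actual=T -> ctr[1]=3
Ev 6: PC=5 idx=2 pred=T actual=N -> ctr[2]=1
Ev 7: PC=5 idx=2 pred=N actual=T -> ctr[2]=2
Ev 8: PC=5 idx=2 pred=T actual=T -> ctr[2]=3
Ev 9: PC=4 idx=1 pred=T actual=N -> ctr[1]=2
Ev 10: PC=7 idx=1 pred=T actual=N -> ctr[1]=1
Ev 11: PC=5 idx=2 pred=T actual=T -> ctr[2]=3

Answer: 1 1 3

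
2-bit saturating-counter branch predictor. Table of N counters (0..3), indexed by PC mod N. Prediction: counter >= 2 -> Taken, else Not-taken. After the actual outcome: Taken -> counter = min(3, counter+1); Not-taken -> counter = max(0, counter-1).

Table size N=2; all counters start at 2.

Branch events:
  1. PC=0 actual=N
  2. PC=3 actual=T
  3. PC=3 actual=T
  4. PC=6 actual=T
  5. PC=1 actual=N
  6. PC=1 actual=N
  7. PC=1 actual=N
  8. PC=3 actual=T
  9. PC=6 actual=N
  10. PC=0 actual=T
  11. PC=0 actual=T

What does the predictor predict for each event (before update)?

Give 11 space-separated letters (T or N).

Answer: T T T N T T N N T N T

Derivation:
Ev 1: PC=0 idx=0 pred=T actual=N -> ctr[0]=1
Ev 2: PC=3 idx=1 pred=T actual=T -> ctr[1]=3
Ev 3: PC=3 idx=1 pred=T actual=T -> ctr[1]=3
Ev 4: PC=6 idx=0 pred=N actual=T -> ctr[0]=2
Ev 5: PC=1 idx=1 pred=T actual=N -> ctr[1]=2
Ev 6: PC=1 idx=1 pred=T actual=N -> ctr[1]=1
Ev 7: PC=1 idx=1 pred=N actual=N -> ctr[1]=0
Ev 8: PC=3 idx=1 pred=N actual=T -> ctr[1]=1
Ev 9: PC=6 idx=0 pred=T actual=N -> ctr[0]=1
Ev 10: PC=0 idx=0 pred=N actual=T -> ctr[0]=2
Ev 11: PC=0 idx=0 pred=T actual=T -> ctr[0]=3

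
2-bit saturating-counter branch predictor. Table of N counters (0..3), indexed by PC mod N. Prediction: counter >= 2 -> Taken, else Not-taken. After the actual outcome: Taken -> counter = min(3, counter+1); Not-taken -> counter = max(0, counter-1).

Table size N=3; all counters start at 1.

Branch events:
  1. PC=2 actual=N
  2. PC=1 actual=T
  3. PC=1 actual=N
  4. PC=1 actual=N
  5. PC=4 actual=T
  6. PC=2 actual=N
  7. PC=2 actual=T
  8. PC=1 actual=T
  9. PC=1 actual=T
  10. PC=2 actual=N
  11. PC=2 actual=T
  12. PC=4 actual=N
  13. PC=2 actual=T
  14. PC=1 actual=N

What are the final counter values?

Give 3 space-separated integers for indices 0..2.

Ev 1: PC=2 idx=2 pred=N actual=N -> ctr[2]=0
Ev 2: PC=1 idx=1 pred=N actual=T -> ctr[1]=2
Ev 3: PC=1 idx=1 pred=T actual=N -> ctr[1]=1
Ev 4: PC=1 idx=1 pred=N actual=N -> ctr[1]=0
Ev 5: PC=4 idx=1 pred=N actual=T -> ctr[1]=1
Ev 6: PC=2 idx=2 pred=N actual=N -> ctr[2]=0
Ev 7: PC=2 idx=2 pred=N actual=T -> ctr[2]=1
Ev 8: PC=1 idx=1 pred=N actual=T -> ctr[1]=2
Ev 9: PC=1 idx=1 pred=T actual=T -> ctr[1]=3
Ev 10: PC=2 idx=2 pred=N actual=N -> ctr[2]=0
Ev 11: PC=2 idx=2 pred=N actual=T -> ctr[2]=1
Ev 12: PC=4 idx=1 pred=T actual=N -> ctr[1]=2
Ev 13: PC=2 idx=2 pred=N actual=T -> ctr[2]=2
Ev 14: PC=1 idx=1 pred=T actual=N -> ctr[1]=1

Answer: 1 1 2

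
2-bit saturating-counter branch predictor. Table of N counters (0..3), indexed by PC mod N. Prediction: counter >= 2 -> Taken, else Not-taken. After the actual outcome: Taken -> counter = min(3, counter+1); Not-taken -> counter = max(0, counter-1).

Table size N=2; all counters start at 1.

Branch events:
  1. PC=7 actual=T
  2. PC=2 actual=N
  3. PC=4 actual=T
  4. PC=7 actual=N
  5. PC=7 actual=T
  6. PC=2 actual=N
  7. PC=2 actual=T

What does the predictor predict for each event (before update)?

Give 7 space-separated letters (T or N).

Answer: N N N T N N N

Derivation:
Ev 1: PC=7 idx=1 pred=N actual=T -> ctr[1]=2
Ev 2: PC=2 idx=0 pred=N actual=N -> ctr[0]=0
Ev 3: PC=4 idx=0 pred=N actual=T -> ctr[0]=1
Ev 4: PC=7 idx=1 pred=T actual=N -> ctr[1]=1
Ev 5: PC=7 idx=1 pred=N actual=T -> ctr[1]=2
Ev 6: PC=2 idx=0 pred=N actual=N -> ctr[0]=0
Ev 7: PC=2 idx=0 pred=N actual=T -> ctr[0]=1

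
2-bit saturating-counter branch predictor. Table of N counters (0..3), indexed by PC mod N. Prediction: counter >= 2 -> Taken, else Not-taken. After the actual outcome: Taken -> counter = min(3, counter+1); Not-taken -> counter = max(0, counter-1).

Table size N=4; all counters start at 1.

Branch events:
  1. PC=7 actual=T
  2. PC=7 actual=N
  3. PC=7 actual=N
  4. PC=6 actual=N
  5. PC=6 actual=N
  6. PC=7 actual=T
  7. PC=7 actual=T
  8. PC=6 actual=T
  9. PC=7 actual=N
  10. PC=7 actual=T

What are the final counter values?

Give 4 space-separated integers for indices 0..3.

Answer: 1 1 1 2

Derivation:
Ev 1: PC=7 idx=3 pred=N actual=T -> ctr[3]=2
Ev 2: PC=7 idx=3 pred=T actual=N -> ctr[3]=1
Ev 3: PC=7 idx=3 pred=N actual=N -> ctr[3]=0
Ev 4: PC=6 idx=2 pred=N actual=N -> ctr[2]=0
Ev 5: PC=6 idx=2 pred=N actual=N -> ctr[2]=0
Ev 6: PC=7 idx=3 pred=N actual=T -> ctr[3]=1
Ev 7: PC=7 idx=3 pred=N actual=T -> ctr[3]=2
Ev 8: PC=6 idx=2 pred=N actual=T -> ctr[2]=1
Ev 9: PC=7 idx=3 pred=T actual=N -> ctr[3]=1
Ev 10: PC=7 idx=3 pred=N actual=T -> ctr[3]=2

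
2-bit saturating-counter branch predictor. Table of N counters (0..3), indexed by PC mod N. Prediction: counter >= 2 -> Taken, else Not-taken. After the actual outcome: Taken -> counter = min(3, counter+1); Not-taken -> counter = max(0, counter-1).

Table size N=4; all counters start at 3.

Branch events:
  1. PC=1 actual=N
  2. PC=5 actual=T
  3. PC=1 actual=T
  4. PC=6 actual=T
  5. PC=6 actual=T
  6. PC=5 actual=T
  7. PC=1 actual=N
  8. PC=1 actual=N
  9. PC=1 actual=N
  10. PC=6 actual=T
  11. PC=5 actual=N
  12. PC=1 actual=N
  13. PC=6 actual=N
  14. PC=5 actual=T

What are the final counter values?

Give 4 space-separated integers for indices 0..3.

Ev 1: PC=1 idx=1 pred=T actual=N -> ctr[1]=2
Ev 2: PC=5 idx=1 pred=T actual=T -> ctr[1]=3
Ev 3: PC=1 idx=1 pred=T actual=T -> ctr[1]=3
Ev 4: PC=6 idx=2 pred=T actual=T -> ctr[2]=3
Ev 5: PC=6 idx=2 pred=T actual=T -> ctr[2]=3
Ev 6: PC=5 idx=1 pred=T actual=T -> ctr[1]=3
Ev 7: PC=1 idx=1 pred=T actual=N -> ctr[1]=2
Ev 8: PC=1 idx=1 pred=T actual=N -> ctr[1]=1
Ev 9: PC=1 idx=1 pred=N actual=N -> ctr[1]=0
Ev 10: PC=6 idx=2 pred=T actual=T -> ctr[2]=3
Ev 11: PC=5 idx=1 pred=N actual=N -> ctr[1]=0
Ev 12: PC=1 idx=1 pred=N actual=N -> ctr[1]=0
Ev 13: PC=6 idx=2 pred=T actual=N -> ctr[2]=2
Ev 14: PC=5 idx=1 pred=N actual=T -> ctr[1]=1

Answer: 3 1 2 3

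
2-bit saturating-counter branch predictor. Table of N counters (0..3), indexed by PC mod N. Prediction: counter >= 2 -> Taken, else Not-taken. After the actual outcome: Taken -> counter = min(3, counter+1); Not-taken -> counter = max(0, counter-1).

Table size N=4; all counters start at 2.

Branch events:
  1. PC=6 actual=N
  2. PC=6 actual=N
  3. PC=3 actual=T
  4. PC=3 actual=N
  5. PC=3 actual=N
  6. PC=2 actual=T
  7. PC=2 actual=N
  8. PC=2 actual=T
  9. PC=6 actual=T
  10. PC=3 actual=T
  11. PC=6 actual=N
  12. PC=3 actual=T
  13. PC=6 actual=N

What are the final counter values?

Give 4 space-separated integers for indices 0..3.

Ev 1: PC=6 idx=2 pred=T actual=N -> ctr[2]=1
Ev 2: PC=6 idx=2 pred=N actual=N -> ctr[2]=0
Ev 3: PC=3 idx=3 pred=T actual=T -> ctr[3]=3
Ev 4: PC=3 idx=3 pred=T actual=N -> ctr[3]=2
Ev 5: PC=3 idx=3 pred=T actual=N -> ctr[3]=1
Ev 6: PC=2 idx=2 pred=N actual=T -> ctr[2]=1
Ev 7: PC=2 idx=2 pred=N actual=N -> ctr[2]=0
Ev 8: PC=2 idx=2 pred=N actual=T -> ctr[2]=1
Ev 9: PC=6 idx=2 pred=N actual=T -> ctr[2]=2
Ev 10: PC=3 idx=3 pred=N actual=T -> ctr[3]=2
Ev 11: PC=6 idx=2 pred=T actual=N -> ctr[2]=1
Ev 12: PC=3 idx=3 pred=T actual=T -> ctr[3]=3
Ev 13: PC=6 idx=2 pred=N actual=N -> ctr[2]=0

Answer: 2 2 0 3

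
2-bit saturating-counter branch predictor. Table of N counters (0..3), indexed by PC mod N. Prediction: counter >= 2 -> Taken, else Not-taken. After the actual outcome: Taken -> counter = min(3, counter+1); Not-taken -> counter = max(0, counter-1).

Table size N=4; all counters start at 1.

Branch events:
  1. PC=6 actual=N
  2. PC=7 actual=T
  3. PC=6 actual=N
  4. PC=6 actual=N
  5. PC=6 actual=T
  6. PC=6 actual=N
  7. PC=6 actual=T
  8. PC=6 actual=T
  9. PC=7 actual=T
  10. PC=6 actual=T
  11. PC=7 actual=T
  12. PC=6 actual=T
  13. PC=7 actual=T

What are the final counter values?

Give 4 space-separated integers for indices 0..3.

Answer: 1 1 3 3

Derivation:
Ev 1: PC=6 idx=2 pred=N actual=N -> ctr[2]=0
Ev 2: PC=7 idx=3 pred=N actual=T -> ctr[3]=2
Ev 3: PC=6 idx=2 pred=N actual=N -> ctr[2]=0
Ev 4: PC=6 idx=2 pred=N actual=N -> ctr[2]=0
Ev 5: PC=6 idx=2 pred=N actual=T -> ctr[2]=1
Ev 6: PC=6 idx=2 pred=N actual=N -> ctr[2]=0
Ev 7: PC=6 idx=2 pred=N actual=T -> ctr[2]=1
Ev 8: PC=6 idx=2 pred=N actual=T -> ctr[2]=2
Ev 9: PC=7 idx=3 pred=T actual=T -> ctr[3]=3
Ev 10: PC=6 idx=2 pred=T actual=T -> ctr[2]=3
Ev 11: PC=7 idx=3 pred=T actual=T -> ctr[3]=3
Ev 12: PC=6 idx=2 pred=T actual=T -> ctr[2]=3
Ev 13: PC=7 idx=3 pred=T actual=T -> ctr[3]=3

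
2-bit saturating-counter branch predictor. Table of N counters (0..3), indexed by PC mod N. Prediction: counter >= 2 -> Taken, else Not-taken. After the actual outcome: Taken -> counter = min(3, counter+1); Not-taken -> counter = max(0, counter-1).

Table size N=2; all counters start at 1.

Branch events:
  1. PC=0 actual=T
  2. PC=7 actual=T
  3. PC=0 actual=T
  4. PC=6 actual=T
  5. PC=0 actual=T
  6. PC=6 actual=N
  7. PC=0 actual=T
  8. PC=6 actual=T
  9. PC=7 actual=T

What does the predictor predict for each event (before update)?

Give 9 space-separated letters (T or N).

Answer: N N T T T T T T T

Derivation:
Ev 1: PC=0 idx=0 pred=N actual=T -> ctr[0]=2
Ev 2: PC=7 idx=1 pred=N actual=T -> ctr[1]=2
Ev 3: PC=0 idx=0 pred=T actual=T -> ctr[0]=3
Ev 4: PC=6 idx=0 pred=T actual=T -> ctr[0]=3
Ev 5: PC=0 idx=0 pred=T actual=T -> ctr[0]=3
Ev 6: PC=6 idx=0 pred=T actual=N -> ctr[0]=2
Ev 7: PC=0 idx=0 pred=T actual=T -> ctr[0]=3
Ev 8: PC=6 idx=0 pred=T actual=T -> ctr[0]=3
Ev 9: PC=7 idx=1 pred=T actual=T -> ctr[1]=3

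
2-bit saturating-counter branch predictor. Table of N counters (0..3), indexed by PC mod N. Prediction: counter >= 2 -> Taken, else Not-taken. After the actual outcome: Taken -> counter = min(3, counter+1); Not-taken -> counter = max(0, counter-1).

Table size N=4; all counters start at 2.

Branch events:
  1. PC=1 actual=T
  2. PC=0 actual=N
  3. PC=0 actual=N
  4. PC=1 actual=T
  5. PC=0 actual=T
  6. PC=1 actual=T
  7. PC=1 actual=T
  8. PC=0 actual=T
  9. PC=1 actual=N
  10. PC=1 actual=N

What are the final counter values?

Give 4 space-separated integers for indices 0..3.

Answer: 2 1 2 2

Derivation:
Ev 1: PC=1 idx=1 pred=T actual=T -> ctr[1]=3
Ev 2: PC=0 idx=0 pred=T actual=N -> ctr[0]=1
Ev 3: PC=0 idx=0 pred=N actual=N -> ctr[0]=0
Ev 4: PC=1 idx=1 pred=T actual=T -> ctr[1]=3
Ev 5: PC=0 idx=0 pred=N actual=T -> ctr[0]=1
Ev 6: PC=1 idx=1 pred=T actual=T -> ctr[1]=3
Ev 7: PC=1 idx=1 pred=T actual=T -> ctr[1]=3
Ev 8: PC=0 idx=0 pred=N actual=T -> ctr[0]=2
Ev 9: PC=1 idx=1 pred=T actual=N -> ctr[1]=2
Ev 10: PC=1 idx=1 pred=T actual=N -> ctr[1]=1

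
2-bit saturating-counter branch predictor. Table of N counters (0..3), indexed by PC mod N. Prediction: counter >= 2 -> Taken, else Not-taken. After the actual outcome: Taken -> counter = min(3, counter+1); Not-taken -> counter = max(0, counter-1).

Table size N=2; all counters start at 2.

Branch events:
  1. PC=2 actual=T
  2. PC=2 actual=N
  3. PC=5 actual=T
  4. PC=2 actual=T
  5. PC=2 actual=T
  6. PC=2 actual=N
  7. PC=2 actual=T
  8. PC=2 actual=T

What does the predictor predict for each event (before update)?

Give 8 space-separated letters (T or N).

Ev 1: PC=2 idx=0 pred=T actual=T -> ctr[0]=3
Ev 2: PC=2 idx=0 pred=T actual=N -> ctr[0]=2
Ev 3: PC=5 idx=1 pred=T actual=T -> ctr[1]=3
Ev 4: PC=2 idx=0 pred=T actual=T -> ctr[0]=3
Ev 5: PC=2 idx=0 pred=T actual=T -> ctr[0]=3
Ev 6: PC=2 idx=0 pred=T actual=N -> ctr[0]=2
Ev 7: PC=2 idx=0 pred=T actual=T -> ctr[0]=3
Ev 8: PC=2 idx=0 pred=T actual=T -> ctr[0]=3

Answer: T T T T T T T T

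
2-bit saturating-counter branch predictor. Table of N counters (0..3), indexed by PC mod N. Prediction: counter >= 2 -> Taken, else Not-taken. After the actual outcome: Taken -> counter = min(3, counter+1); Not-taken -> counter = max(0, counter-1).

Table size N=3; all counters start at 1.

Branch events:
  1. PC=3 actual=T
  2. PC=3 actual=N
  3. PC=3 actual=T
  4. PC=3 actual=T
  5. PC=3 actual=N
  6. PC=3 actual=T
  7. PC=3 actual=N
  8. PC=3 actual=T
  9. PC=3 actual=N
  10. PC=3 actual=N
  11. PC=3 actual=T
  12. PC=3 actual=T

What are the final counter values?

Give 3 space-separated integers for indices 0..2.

Ev 1: PC=3 idx=0 pred=N actual=T -> ctr[0]=2
Ev 2: PC=3 idx=0 pred=T actual=N -> ctr[0]=1
Ev 3: PC=3 idx=0 pred=N actual=T -> ctr[0]=2
Ev 4: PC=3 idx=0 pred=T actual=T -> ctr[0]=3
Ev 5: PC=3 idx=0 pred=T actual=N -> ctr[0]=2
Ev 6: PC=3 idx=0 pred=T actual=T -> ctr[0]=3
Ev 7: PC=3 idx=0 pred=T actual=N -> ctr[0]=2
Ev 8: PC=3 idx=0 pred=T actual=T -> ctr[0]=3
Ev 9: PC=3 idx=0 pred=T actual=N -> ctr[0]=2
Ev 10: PC=3 idx=0 pred=T actual=N -> ctr[0]=1
Ev 11: PC=3 idx=0 pred=N actual=T -> ctr[0]=2
Ev 12: PC=3 idx=0 pred=T actual=T -> ctr[0]=3

Answer: 3 1 1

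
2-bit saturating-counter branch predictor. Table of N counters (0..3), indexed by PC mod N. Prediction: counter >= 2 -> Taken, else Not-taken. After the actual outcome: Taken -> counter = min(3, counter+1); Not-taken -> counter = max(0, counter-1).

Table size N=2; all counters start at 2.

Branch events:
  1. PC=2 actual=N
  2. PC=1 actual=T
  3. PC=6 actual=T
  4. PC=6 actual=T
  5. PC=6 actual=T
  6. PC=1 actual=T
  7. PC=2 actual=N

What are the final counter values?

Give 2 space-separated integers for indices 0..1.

Ev 1: PC=2 idx=0 pred=T actual=N -> ctr[0]=1
Ev 2: PC=1 idx=1 pred=T actual=T -> ctr[1]=3
Ev 3: PC=6 idx=0 pred=N actual=T -> ctr[0]=2
Ev 4: PC=6 idx=0 pred=T actual=T -> ctr[0]=3
Ev 5: PC=6 idx=0 pred=T actual=T -> ctr[0]=3
Ev 6: PC=1 idx=1 pred=T actual=T -> ctr[1]=3
Ev 7: PC=2 idx=0 pred=T actual=N -> ctr[0]=2

Answer: 2 3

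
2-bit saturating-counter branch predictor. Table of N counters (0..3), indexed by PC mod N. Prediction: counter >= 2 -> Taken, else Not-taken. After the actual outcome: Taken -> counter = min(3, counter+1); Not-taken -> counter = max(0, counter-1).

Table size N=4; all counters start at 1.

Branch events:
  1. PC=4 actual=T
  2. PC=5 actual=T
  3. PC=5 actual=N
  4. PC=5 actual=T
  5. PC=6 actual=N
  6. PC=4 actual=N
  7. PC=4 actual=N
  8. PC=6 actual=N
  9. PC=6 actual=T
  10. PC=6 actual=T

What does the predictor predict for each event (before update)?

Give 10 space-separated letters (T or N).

Answer: N N T N N T N N N N

Derivation:
Ev 1: PC=4 idx=0 pred=N actual=T -> ctr[0]=2
Ev 2: PC=5 idx=1 pred=N actual=T -> ctr[1]=2
Ev 3: PC=5 idx=1 pred=T actual=N -> ctr[1]=1
Ev 4: PC=5 idx=1 pred=N actual=T -> ctr[1]=2
Ev 5: PC=6 idx=2 pred=N actual=N -> ctr[2]=0
Ev 6: PC=4 idx=0 pred=T actual=N -> ctr[0]=1
Ev 7: PC=4 idx=0 pred=N actual=N -> ctr[0]=0
Ev 8: PC=6 idx=2 pred=N actual=N -> ctr[2]=0
Ev 9: PC=6 idx=2 pred=N actual=T -> ctr[2]=1
Ev 10: PC=6 idx=2 pred=N actual=T -> ctr[2]=2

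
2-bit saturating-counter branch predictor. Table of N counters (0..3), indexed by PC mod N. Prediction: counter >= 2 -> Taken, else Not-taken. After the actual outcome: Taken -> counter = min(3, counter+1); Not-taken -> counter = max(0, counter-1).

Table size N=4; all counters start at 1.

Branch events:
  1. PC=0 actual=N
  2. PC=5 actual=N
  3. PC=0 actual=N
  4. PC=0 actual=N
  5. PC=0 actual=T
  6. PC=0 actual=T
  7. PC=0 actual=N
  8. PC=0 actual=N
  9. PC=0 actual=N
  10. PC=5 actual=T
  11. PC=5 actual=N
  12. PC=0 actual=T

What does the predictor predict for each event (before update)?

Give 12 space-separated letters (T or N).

Ev 1: PC=0 idx=0 pred=N actual=N -> ctr[0]=0
Ev 2: PC=5 idx=1 pred=N actual=N -> ctr[1]=0
Ev 3: PC=0 idx=0 pred=N actual=N -> ctr[0]=0
Ev 4: PC=0 idx=0 pred=N actual=N -> ctr[0]=0
Ev 5: PC=0 idx=0 pred=N actual=T -> ctr[0]=1
Ev 6: PC=0 idx=0 pred=N actual=T -> ctr[0]=2
Ev 7: PC=0 idx=0 pred=T actual=N -> ctr[0]=1
Ev 8: PC=0 idx=0 pred=N actual=N -> ctr[0]=0
Ev 9: PC=0 idx=0 pred=N actual=N -> ctr[0]=0
Ev 10: PC=5 idx=1 pred=N actual=T -> ctr[1]=1
Ev 11: PC=5 idx=1 pred=N actual=N -> ctr[1]=0
Ev 12: PC=0 idx=0 pred=N actual=T -> ctr[0]=1

Answer: N N N N N N T N N N N N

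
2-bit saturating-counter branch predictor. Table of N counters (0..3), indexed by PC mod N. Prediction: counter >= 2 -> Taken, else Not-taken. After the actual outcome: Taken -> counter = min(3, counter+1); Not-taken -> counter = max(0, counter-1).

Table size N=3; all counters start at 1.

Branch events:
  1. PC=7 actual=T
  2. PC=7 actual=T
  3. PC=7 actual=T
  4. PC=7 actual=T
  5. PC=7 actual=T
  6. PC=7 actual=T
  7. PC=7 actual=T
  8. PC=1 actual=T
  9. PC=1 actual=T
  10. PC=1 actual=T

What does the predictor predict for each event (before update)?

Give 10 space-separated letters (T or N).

Ev 1: PC=7 idx=1 pred=N actual=T -> ctr[1]=2
Ev 2: PC=7 idx=1 pred=T actual=T -> ctr[1]=3
Ev 3: PC=7 idx=1 pred=T actual=T -> ctr[1]=3
Ev 4: PC=7 idx=1 pred=T actual=T -> ctr[1]=3
Ev 5: PC=7 idx=1 pred=T actual=T -> ctr[1]=3
Ev 6: PC=7 idx=1 pred=T actual=T -> ctr[1]=3
Ev 7: PC=7 idx=1 pred=T actual=T -> ctr[1]=3
Ev 8: PC=1 idx=1 pred=T actual=T -> ctr[1]=3
Ev 9: PC=1 idx=1 pred=T actual=T -> ctr[1]=3
Ev 10: PC=1 idx=1 pred=T actual=T -> ctr[1]=3

Answer: N T T T T T T T T T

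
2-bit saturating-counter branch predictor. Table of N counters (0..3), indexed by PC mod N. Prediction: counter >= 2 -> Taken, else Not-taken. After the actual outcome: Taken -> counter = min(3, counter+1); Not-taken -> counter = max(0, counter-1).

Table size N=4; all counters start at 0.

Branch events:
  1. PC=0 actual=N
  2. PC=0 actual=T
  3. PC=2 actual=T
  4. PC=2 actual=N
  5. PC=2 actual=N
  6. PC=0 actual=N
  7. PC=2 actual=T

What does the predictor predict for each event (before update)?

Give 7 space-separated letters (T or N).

Answer: N N N N N N N

Derivation:
Ev 1: PC=0 idx=0 pred=N actual=N -> ctr[0]=0
Ev 2: PC=0 idx=0 pred=N actual=T -> ctr[0]=1
Ev 3: PC=2 idx=2 pred=N actual=T -> ctr[2]=1
Ev 4: PC=2 idx=2 pred=N actual=N -> ctr[2]=0
Ev 5: PC=2 idx=2 pred=N actual=N -> ctr[2]=0
Ev 6: PC=0 idx=0 pred=N actual=N -> ctr[0]=0
Ev 7: PC=2 idx=2 pred=N actual=T -> ctr[2]=1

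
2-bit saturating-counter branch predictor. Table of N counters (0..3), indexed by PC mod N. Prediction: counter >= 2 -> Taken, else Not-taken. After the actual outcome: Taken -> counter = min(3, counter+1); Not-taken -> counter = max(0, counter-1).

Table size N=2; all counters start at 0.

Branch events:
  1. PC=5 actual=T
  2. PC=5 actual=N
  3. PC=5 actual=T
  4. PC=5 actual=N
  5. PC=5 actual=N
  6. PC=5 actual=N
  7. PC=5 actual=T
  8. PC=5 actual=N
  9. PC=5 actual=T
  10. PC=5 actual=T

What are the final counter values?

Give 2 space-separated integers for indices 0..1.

Answer: 0 2

Derivation:
Ev 1: PC=5 idx=1 pred=N actual=T -> ctr[1]=1
Ev 2: PC=5 idx=1 pred=N actual=N -> ctr[1]=0
Ev 3: PC=5 idx=1 pred=N actual=T -> ctr[1]=1
Ev 4: PC=5 idx=1 pred=N actual=N -> ctr[1]=0
Ev 5: PC=5 idx=1 pred=N actual=N -> ctr[1]=0
Ev 6: PC=5 idx=1 pred=N actual=N -> ctr[1]=0
Ev 7: PC=5 idx=1 pred=N actual=T -> ctr[1]=1
Ev 8: PC=5 idx=1 pred=N actual=N -> ctr[1]=0
Ev 9: PC=5 idx=1 pred=N actual=T -> ctr[1]=1
Ev 10: PC=5 idx=1 pred=N actual=T -> ctr[1]=2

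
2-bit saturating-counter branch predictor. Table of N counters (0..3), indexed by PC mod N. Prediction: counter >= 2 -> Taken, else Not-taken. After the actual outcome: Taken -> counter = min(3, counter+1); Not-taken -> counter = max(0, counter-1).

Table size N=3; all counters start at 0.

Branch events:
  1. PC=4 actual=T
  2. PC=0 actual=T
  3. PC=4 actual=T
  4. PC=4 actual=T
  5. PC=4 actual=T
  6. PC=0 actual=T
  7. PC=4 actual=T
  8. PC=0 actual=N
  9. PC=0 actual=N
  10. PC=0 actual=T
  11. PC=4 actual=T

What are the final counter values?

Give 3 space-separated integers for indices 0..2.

Ev 1: PC=4 idx=1 pred=N actual=T -> ctr[1]=1
Ev 2: PC=0 idx=0 pred=N actual=T -> ctr[0]=1
Ev 3: PC=4 idx=1 pred=N actual=T -> ctr[1]=2
Ev 4: PC=4 idx=1 pred=T actual=T -> ctr[1]=3
Ev 5: PC=4 idx=1 pred=T actual=T -> ctr[1]=3
Ev 6: PC=0 idx=0 pred=N actual=T -> ctr[0]=2
Ev 7: PC=4 idx=1 pred=T actual=T -> ctr[1]=3
Ev 8: PC=0 idx=0 pred=T actual=N -> ctr[0]=1
Ev 9: PC=0 idx=0 pred=N actual=N -> ctr[0]=0
Ev 10: PC=0 idx=0 pred=N actual=T -> ctr[0]=1
Ev 11: PC=4 idx=1 pred=T actual=T -> ctr[1]=3

Answer: 1 3 0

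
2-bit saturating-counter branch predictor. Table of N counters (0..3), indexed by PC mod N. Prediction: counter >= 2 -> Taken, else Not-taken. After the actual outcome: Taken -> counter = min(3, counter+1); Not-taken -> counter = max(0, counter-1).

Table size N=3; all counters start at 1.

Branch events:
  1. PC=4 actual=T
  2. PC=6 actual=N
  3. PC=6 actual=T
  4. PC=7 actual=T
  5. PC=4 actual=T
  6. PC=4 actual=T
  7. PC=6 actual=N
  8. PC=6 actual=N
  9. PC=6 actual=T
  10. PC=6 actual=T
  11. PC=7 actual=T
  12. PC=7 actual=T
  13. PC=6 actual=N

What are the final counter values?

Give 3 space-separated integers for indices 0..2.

Answer: 1 3 1

Derivation:
Ev 1: PC=4 idx=1 pred=N actual=T -> ctr[1]=2
Ev 2: PC=6 idx=0 pred=N actual=N -> ctr[0]=0
Ev 3: PC=6 idx=0 pred=N actual=T -> ctr[0]=1
Ev 4: PC=7 idx=1 pred=T actual=T -> ctr[1]=3
Ev 5: PC=4 idx=1 pred=T actual=T -> ctr[1]=3
Ev 6: PC=4 idx=1 pred=T actual=T -> ctr[1]=3
Ev 7: PC=6 idx=0 pred=N actual=N -> ctr[0]=0
Ev 8: PC=6 idx=0 pred=N actual=N -> ctr[0]=0
Ev 9: PC=6 idx=0 pred=N actual=T -> ctr[0]=1
Ev 10: PC=6 idx=0 pred=N actual=T -> ctr[0]=2
Ev 11: PC=7 idx=1 pred=T actual=T -> ctr[1]=3
Ev 12: PC=7 idx=1 pred=T actual=T -> ctr[1]=3
Ev 13: PC=6 idx=0 pred=T actual=N -> ctr[0]=1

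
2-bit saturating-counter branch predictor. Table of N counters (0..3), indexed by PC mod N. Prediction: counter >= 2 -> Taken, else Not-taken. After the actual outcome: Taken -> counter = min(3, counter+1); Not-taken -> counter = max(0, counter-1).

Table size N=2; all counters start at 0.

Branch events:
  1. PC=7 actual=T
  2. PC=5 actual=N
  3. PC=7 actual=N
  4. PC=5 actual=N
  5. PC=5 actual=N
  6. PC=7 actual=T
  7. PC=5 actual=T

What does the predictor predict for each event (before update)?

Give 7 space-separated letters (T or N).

Answer: N N N N N N N

Derivation:
Ev 1: PC=7 idx=1 pred=N actual=T -> ctr[1]=1
Ev 2: PC=5 idx=1 pred=N actual=N -> ctr[1]=0
Ev 3: PC=7 idx=1 pred=N actual=N -> ctr[1]=0
Ev 4: PC=5 idx=1 pred=N actual=N -> ctr[1]=0
Ev 5: PC=5 idx=1 pred=N actual=N -> ctr[1]=0
Ev 6: PC=7 idx=1 pred=N actual=T -> ctr[1]=1
Ev 7: PC=5 idx=1 pred=N actual=T -> ctr[1]=2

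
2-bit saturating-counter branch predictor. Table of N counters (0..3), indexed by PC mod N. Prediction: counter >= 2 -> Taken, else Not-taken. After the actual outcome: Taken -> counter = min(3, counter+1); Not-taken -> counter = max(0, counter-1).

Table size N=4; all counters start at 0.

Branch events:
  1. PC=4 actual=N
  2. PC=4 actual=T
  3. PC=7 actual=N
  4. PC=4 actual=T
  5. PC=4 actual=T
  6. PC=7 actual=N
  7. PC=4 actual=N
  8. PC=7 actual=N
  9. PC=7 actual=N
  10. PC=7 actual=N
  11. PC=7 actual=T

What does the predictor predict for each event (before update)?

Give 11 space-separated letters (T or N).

Ev 1: PC=4 idx=0 pred=N actual=N -> ctr[0]=0
Ev 2: PC=4 idx=0 pred=N actual=T -> ctr[0]=1
Ev 3: PC=7 idx=3 pred=N actual=N -> ctr[3]=0
Ev 4: PC=4 idx=0 pred=N actual=T -> ctr[0]=2
Ev 5: PC=4 idx=0 pred=T actual=T -> ctr[0]=3
Ev 6: PC=7 idx=3 pred=N actual=N -> ctr[3]=0
Ev 7: PC=4 idx=0 pred=T actual=N -> ctr[0]=2
Ev 8: PC=7 idx=3 pred=N actual=N -> ctr[3]=0
Ev 9: PC=7 idx=3 pred=N actual=N -> ctr[3]=0
Ev 10: PC=7 idx=3 pred=N actual=N -> ctr[3]=0
Ev 11: PC=7 idx=3 pred=N actual=T -> ctr[3]=1

Answer: N N N N T N T N N N N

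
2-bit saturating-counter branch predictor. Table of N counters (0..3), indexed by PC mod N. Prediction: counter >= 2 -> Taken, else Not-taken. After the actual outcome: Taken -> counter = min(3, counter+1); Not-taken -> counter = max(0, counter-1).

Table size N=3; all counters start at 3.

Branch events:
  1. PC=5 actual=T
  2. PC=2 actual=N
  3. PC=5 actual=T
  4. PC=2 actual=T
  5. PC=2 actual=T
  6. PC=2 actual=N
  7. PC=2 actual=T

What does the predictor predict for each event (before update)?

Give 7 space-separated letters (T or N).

Answer: T T T T T T T

Derivation:
Ev 1: PC=5 idx=2 pred=T actual=T -> ctr[2]=3
Ev 2: PC=2 idx=2 pred=T actual=N -> ctr[2]=2
Ev 3: PC=5 idx=2 pred=T actual=T -> ctr[2]=3
Ev 4: PC=2 idx=2 pred=T actual=T -> ctr[2]=3
Ev 5: PC=2 idx=2 pred=T actual=T -> ctr[2]=3
Ev 6: PC=2 idx=2 pred=T actual=N -> ctr[2]=2
Ev 7: PC=2 idx=2 pred=T actual=T -> ctr[2]=3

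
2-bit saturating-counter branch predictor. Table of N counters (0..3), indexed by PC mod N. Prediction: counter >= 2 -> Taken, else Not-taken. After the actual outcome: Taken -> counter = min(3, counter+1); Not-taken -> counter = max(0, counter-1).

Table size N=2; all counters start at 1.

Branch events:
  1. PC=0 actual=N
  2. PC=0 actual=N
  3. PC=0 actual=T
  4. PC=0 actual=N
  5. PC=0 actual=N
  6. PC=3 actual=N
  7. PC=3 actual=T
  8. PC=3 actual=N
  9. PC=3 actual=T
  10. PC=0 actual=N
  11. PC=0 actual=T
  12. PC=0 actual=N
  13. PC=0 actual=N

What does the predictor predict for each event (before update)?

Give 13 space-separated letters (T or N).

Answer: N N N N N N N N N N N N N

Derivation:
Ev 1: PC=0 idx=0 pred=N actual=N -> ctr[0]=0
Ev 2: PC=0 idx=0 pred=N actual=N -> ctr[0]=0
Ev 3: PC=0 idx=0 pred=N actual=T -> ctr[0]=1
Ev 4: PC=0 idx=0 pred=N actual=N -> ctr[0]=0
Ev 5: PC=0 idx=0 pred=N actual=N -> ctr[0]=0
Ev 6: PC=3 idx=1 pred=N actual=N -> ctr[1]=0
Ev 7: PC=3 idx=1 pred=N actual=T -> ctr[1]=1
Ev 8: PC=3 idx=1 pred=N actual=N -> ctr[1]=0
Ev 9: PC=3 idx=1 pred=N actual=T -> ctr[1]=1
Ev 10: PC=0 idx=0 pred=N actual=N -> ctr[0]=0
Ev 11: PC=0 idx=0 pred=N actual=T -> ctr[0]=1
Ev 12: PC=0 idx=0 pred=N actual=N -> ctr[0]=0
Ev 13: PC=0 idx=0 pred=N actual=N -> ctr[0]=0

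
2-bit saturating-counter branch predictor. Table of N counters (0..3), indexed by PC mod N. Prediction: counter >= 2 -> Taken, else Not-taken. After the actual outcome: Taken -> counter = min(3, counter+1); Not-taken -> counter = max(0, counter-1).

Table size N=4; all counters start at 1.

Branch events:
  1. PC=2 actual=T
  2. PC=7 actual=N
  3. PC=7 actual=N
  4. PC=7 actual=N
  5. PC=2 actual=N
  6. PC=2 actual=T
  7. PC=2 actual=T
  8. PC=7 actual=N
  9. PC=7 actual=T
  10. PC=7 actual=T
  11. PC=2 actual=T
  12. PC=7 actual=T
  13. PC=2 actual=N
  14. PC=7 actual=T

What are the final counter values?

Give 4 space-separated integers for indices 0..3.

Ev 1: PC=2 idx=2 pred=N actual=T -> ctr[2]=2
Ev 2: PC=7 idx=3 pred=N actual=N -> ctr[3]=0
Ev 3: PC=7 idx=3 pred=N actual=N -> ctr[3]=0
Ev 4: PC=7 idx=3 pred=N actual=N -> ctr[3]=0
Ev 5: PC=2 idx=2 pred=T actual=N -> ctr[2]=1
Ev 6: PC=2 idx=2 pred=N actual=T -> ctr[2]=2
Ev 7: PC=2 idx=2 pred=T actual=T -> ctr[2]=3
Ev 8: PC=7 idx=3 pred=N actual=N -> ctr[3]=0
Ev 9: PC=7 idx=3 pred=N actual=T -> ctr[3]=1
Ev 10: PC=7 idx=3 pred=N actual=T -> ctr[3]=2
Ev 11: PC=2 idx=2 pred=T actual=T -> ctr[2]=3
Ev 12: PC=7 idx=3 pred=T actual=T -> ctr[3]=3
Ev 13: PC=2 idx=2 pred=T actual=N -> ctr[2]=2
Ev 14: PC=7 idx=3 pred=T actual=T -> ctr[3]=3

Answer: 1 1 2 3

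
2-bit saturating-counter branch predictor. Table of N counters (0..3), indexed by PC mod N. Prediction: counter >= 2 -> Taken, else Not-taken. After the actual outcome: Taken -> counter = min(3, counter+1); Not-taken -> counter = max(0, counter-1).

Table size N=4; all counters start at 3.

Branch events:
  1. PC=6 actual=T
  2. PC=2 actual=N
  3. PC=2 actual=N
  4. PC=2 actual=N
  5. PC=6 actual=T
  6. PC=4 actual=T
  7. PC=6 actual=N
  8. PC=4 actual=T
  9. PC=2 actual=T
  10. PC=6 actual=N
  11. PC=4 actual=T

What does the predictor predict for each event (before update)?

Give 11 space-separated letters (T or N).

Answer: T T T N N T N T N N T

Derivation:
Ev 1: PC=6 idx=2 pred=T actual=T -> ctr[2]=3
Ev 2: PC=2 idx=2 pred=T actual=N -> ctr[2]=2
Ev 3: PC=2 idx=2 pred=T actual=N -> ctr[2]=1
Ev 4: PC=2 idx=2 pred=N actual=N -> ctr[2]=0
Ev 5: PC=6 idx=2 pred=N actual=T -> ctr[2]=1
Ev 6: PC=4 idx=0 pred=T actual=T -> ctr[0]=3
Ev 7: PC=6 idx=2 pred=N actual=N -> ctr[2]=0
Ev 8: PC=4 idx=0 pred=T actual=T -> ctr[0]=3
Ev 9: PC=2 idx=2 pred=N actual=T -> ctr[2]=1
Ev 10: PC=6 idx=2 pred=N actual=N -> ctr[2]=0
Ev 11: PC=4 idx=0 pred=T actual=T -> ctr[0]=3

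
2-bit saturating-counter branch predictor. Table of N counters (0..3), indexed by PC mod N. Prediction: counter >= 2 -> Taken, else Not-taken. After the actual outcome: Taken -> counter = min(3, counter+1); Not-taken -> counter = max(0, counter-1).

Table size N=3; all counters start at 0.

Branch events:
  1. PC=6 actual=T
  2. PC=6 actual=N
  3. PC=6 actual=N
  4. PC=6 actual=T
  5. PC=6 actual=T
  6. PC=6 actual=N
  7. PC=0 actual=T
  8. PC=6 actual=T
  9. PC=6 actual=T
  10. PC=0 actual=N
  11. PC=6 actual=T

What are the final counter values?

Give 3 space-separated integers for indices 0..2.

Answer: 3 0 0

Derivation:
Ev 1: PC=6 idx=0 pred=N actual=T -> ctr[0]=1
Ev 2: PC=6 idx=0 pred=N actual=N -> ctr[0]=0
Ev 3: PC=6 idx=0 pred=N actual=N -> ctr[0]=0
Ev 4: PC=6 idx=0 pred=N actual=T -> ctr[0]=1
Ev 5: PC=6 idx=0 pred=N actual=T -> ctr[0]=2
Ev 6: PC=6 idx=0 pred=T actual=N -> ctr[0]=1
Ev 7: PC=0 idx=0 pred=N actual=T -> ctr[0]=2
Ev 8: PC=6 idx=0 pred=T actual=T -> ctr[0]=3
Ev 9: PC=6 idx=0 pred=T actual=T -> ctr[0]=3
Ev 10: PC=0 idx=0 pred=T actual=N -> ctr[0]=2
Ev 11: PC=6 idx=0 pred=T actual=T -> ctr[0]=3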